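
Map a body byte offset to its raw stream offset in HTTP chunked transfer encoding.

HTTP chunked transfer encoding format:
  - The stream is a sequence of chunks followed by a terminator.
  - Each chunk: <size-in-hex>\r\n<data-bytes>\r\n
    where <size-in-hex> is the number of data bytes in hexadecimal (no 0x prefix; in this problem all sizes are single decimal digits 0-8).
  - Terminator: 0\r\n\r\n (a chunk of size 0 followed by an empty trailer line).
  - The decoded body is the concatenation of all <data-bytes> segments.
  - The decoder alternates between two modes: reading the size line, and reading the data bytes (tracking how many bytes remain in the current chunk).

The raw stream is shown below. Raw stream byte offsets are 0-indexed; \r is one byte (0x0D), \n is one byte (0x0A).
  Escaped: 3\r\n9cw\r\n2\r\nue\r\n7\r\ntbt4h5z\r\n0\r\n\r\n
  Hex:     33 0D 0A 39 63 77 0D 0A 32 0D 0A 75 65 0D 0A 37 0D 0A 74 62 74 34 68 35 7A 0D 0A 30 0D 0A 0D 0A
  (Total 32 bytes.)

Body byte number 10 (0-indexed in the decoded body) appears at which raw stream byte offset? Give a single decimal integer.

Answer: 23

Derivation:
Chunk 1: stream[0..1]='3' size=0x3=3, data at stream[3..6]='9cw' -> body[0..3], body so far='9cw'
Chunk 2: stream[8..9]='2' size=0x2=2, data at stream[11..13]='ue' -> body[3..5], body so far='9cwue'
Chunk 3: stream[15..16]='7' size=0x7=7, data at stream[18..25]='tbt4h5z' -> body[5..12], body so far='9cwuetbt4h5z'
Chunk 4: stream[27..28]='0' size=0 (terminator). Final body='9cwuetbt4h5z' (12 bytes)
Body byte 10 at stream offset 23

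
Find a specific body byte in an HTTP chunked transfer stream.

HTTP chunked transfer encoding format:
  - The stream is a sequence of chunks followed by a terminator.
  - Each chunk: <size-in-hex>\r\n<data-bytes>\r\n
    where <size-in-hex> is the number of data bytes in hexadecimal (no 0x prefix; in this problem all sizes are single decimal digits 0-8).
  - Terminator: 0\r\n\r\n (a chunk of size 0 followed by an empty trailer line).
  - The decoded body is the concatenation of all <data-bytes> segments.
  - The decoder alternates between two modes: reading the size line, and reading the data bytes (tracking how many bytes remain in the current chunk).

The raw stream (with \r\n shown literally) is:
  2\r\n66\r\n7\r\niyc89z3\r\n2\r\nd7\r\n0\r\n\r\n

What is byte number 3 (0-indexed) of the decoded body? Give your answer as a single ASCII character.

Answer: y

Derivation:
Chunk 1: stream[0..1]='2' size=0x2=2, data at stream[3..5]='66' -> body[0..2], body so far='66'
Chunk 2: stream[7..8]='7' size=0x7=7, data at stream[10..17]='iyc89z3' -> body[2..9], body so far='66iyc89z3'
Chunk 3: stream[19..20]='2' size=0x2=2, data at stream[22..24]='d7' -> body[9..11], body so far='66iyc89z3d7'
Chunk 4: stream[26..27]='0' size=0 (terminator). Final body='66iyc89z3d7' (11 bytes)
Body byte 3 = 'y'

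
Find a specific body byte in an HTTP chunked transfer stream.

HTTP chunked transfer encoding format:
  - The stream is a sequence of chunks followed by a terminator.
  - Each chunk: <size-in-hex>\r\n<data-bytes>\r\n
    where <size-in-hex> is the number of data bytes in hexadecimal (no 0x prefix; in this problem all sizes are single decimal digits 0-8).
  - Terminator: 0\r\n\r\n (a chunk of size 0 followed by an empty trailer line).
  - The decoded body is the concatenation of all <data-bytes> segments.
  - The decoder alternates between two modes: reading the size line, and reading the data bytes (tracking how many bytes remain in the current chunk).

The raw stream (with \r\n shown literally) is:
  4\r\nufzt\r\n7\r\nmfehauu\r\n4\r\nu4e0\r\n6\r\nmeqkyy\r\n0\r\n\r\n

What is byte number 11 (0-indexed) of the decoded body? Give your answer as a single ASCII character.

Chunk 1: stream[0..1]='4' size=0x4=4, data at stream[3..7]='ufzt' -> body[0..4], body so far='ufzt'
Chunk 2: stream[9..10]='7' size=0x7=7, data at stream[12..19]='mfehauu' -> body[4..11], body so far='ufztmfehauu'
Chunk 3: stream[21..22]='4' size=0x4=4, data at stream[24..28]='u4e0' -> body[11..15], body so far='ufztmfehauuu4e0'
Chunk 4: stream[30..31]='6' size=0x6=6, data at stream[33..39]='meqkyy' -> body[15..21], body so far='ufztmfehauuu4e0meqkyy'
Chunk 5: stream[41..42]='0' size=0 (terminator). Final body='ufztmfehauuu4e0meqkyy' (21 bytes)
Body byte 11 = 'u'

Answer: u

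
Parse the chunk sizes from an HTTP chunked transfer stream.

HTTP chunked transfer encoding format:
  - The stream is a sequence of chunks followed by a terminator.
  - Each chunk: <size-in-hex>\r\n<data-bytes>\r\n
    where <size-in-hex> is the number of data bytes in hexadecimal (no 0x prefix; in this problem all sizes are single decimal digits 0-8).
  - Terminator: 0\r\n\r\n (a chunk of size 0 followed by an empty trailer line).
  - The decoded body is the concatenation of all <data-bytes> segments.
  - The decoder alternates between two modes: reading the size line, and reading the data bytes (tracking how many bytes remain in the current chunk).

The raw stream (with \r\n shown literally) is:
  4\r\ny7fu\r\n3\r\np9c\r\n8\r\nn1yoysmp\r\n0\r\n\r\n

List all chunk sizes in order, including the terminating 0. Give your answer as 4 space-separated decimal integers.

Chunk 1: stream[0..1]='4' size=0x4=4, data at stream[3..7]='y7fu' -> body[0..4], body so far='y7fu'
Chunk 2: stream[9..10]='3' size=0x3=3, data at stream[12..15]='p9c' -> body[4..7], body so far='y7fup9c'
Chunk 3: stream[17..18]='8' size=0x8=8, data at stream[20..28]='n1yoysmp' -> body[7..15], body so far='y7fup9cn1yoysmp'
Chunk 4: stream[30..31]='0' size=0 (terminator). Final body='y7fup9cn1yoysmp' (15 bytes)

Answer: 4 3 8 0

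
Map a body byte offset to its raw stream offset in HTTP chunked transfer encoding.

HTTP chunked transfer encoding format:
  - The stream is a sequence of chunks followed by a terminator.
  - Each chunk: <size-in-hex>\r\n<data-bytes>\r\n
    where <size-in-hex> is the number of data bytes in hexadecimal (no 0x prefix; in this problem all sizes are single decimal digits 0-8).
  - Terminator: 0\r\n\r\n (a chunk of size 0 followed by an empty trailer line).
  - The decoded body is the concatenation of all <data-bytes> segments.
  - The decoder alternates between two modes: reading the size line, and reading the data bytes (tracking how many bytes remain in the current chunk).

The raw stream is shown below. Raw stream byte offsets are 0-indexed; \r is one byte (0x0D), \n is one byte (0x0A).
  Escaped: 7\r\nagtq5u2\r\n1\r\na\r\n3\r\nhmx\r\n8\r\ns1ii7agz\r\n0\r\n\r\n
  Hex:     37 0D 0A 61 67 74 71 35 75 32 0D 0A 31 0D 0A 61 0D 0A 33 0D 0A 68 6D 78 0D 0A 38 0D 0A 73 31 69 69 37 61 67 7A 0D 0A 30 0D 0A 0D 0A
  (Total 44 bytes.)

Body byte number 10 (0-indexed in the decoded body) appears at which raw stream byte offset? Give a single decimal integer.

Answer: 23

Derivation:
Chunk 1: stream[0..1]='7' size=0x7=7, data at stream[3..10]='agtq5u2' -> body[0..7], body so far='agtq5u2'
Chunk 2: stream[12..13]='1' size=0x1=1, data at stream[15..16]='a' -> body[7..8], body so far='agtq5u2a'
Chunk 3: stream[18..19]='3' size=0x3=3, data at stream[21..24]='hmx' -> body[8..11], body so far='agtq5u2ahmx'
Chunk 4: stream[26..27]='8' size=0x8=8, data at stream[29..37]='s1ii7agz' -> body[11..19], body so far='agtq5u2ahmxs1ii7agz'
Chunk 5: stream[39..40]='0' size=0 (terminator). Final body='agtq5u2ahmxs1ii7agz' (19 bytes)
Body byte 10 at stream offset 23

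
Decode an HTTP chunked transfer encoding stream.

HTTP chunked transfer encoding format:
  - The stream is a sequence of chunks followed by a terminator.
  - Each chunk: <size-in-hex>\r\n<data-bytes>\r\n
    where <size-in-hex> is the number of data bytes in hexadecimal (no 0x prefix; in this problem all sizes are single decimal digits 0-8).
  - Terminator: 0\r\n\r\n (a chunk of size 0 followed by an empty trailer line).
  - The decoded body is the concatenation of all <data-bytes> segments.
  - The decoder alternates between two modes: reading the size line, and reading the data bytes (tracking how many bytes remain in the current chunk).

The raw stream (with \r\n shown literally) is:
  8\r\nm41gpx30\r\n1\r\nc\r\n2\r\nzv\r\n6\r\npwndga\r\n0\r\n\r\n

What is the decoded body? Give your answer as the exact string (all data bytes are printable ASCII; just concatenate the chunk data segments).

Chunk 1: stream[0..1]='8' size=0x8=8, data at stream[3..11]='m41gpx30' -> body[0..8], body so far='m41gpx30'
Chunk 2: stream[13..14]='1' size=0x1=1, data at stream[16..17]='c' -> body[8..9], body so far='m41gpx30c'
Chunk 3: stream[19..20]='2' size=0x2=2, data at stream[22..24]='zv' -> body[9..11], body so far='m41gpx30czv'
Chunk 4: stream[26..27]='6' size=0x6=6, data at stream[29..35]='pwndga' -> body[11..17], body so far='m41gpx30czvpwndga'
Chunk 5: stream[37..38]='0' size=0 (terminator). Final body='m41gpx30czvpwndga' (17 bytes)

Answer: m41gpx30czvpwndga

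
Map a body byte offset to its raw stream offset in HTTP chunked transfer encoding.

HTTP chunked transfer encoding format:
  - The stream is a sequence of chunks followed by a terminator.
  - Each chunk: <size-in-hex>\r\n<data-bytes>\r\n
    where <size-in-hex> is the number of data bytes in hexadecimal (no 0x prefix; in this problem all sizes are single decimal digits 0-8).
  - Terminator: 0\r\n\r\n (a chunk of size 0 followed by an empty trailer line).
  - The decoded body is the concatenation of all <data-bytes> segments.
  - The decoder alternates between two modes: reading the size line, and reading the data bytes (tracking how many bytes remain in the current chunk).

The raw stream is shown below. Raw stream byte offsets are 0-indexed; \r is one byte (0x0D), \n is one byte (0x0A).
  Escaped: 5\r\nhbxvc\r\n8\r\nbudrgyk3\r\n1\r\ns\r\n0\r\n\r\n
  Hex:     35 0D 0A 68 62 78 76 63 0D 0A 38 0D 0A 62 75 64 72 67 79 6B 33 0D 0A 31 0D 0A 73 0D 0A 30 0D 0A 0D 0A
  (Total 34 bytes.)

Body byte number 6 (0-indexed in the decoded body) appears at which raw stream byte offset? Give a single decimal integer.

Answer: 14

Derivation:
Chunk 1: stream[0..1]='5' size=0x5=5, data at stream[3..8]='hbxvc' -> body[0..5], body so far='hbxvc'
Chunk 2: stream[10..11]='8' size=0x8=8, data at stream[13..21]='budrgyk3' -> body[5..13], body so far='hbxvcbudrgyk3'
Chunk 3: stream[23..24]='1' size=0x1=1, data at stream[26..27]='s' -> body[13..14], body so far='hbxvcbudrgyk3s'
Chunk 4: stream[29..30]='0' size=0 (terminator). Final body='hbxvcbudrgyk3s' (14 bytes)
Body byte 6 at stream offset 14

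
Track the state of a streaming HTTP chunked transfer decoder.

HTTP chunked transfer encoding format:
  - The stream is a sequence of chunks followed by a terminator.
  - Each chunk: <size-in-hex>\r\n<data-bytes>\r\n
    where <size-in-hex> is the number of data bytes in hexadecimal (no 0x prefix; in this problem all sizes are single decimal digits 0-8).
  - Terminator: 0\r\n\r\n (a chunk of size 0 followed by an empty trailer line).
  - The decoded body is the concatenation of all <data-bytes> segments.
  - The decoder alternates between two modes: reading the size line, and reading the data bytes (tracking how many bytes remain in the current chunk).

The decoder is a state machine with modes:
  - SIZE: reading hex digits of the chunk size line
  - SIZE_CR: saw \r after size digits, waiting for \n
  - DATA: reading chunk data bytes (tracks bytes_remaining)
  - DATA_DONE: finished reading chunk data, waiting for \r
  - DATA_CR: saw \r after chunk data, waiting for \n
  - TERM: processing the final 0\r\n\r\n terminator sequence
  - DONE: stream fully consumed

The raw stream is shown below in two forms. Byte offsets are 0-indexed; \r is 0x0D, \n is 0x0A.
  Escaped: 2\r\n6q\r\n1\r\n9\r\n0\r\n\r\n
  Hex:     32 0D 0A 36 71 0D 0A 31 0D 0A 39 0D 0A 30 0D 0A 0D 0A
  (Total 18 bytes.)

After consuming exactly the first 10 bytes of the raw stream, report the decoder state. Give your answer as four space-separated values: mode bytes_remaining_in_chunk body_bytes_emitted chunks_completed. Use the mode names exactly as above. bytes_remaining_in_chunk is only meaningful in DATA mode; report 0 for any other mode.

Byte 0 = '2': mode=SIZE remaining=0 emitted=0 chunks_done=0
Byte 1 = 0x0D: mode=SIZE_CR remaining=0 emitted=0 chunks_done=0
Byte 2 = 0x0A: mode=DATA remaining=2 emitted=0 chunks_done=0
Byte 3 = '6': mode=DATA remaining=1 emitted=1 chunks_done=0
Byte 4 = 'q': mode=DATA_DONE remaining=0 emitted=2 chunks_done=0
Byte 5 = 0x0D: mode=DATA_CR remaining=0 emitted=2 chunks_done=0
Byte 6 = 0x0A: mode=SIZE remaining=0 emitted=2 chunks_done=1
Byte 7 = '1': mode=SIZE remaining=0 emitted=2 chunks_done=1
Byte 8 = 0x0D: mode=SIZE_CR remaining=0 emitted=2 chunks_done=1
Byte 9 = 0x0A: mode=DATA remaining=1 emitted=2 chunks_done=1

Answer: DATA 1 2 1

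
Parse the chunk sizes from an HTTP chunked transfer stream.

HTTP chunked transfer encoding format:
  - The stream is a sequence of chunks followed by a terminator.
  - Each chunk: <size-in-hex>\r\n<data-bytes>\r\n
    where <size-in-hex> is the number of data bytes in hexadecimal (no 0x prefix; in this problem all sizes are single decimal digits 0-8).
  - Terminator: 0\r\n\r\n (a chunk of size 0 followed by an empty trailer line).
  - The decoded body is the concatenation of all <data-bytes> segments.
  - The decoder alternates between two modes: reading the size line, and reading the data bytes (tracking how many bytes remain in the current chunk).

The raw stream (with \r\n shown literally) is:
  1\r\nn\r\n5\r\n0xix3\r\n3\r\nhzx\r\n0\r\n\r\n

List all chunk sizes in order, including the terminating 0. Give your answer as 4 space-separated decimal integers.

Answer: 1 5 3 0

Derivation:
Chunk 1: stream[0..1]='1' size=0x1=1, data at stream[3..4]='n' -> body[0..1], body so far='n'
Chunk 2: stream[6..7]='5' size=0x5=5, data at stream[9..14]='0xix3' -> body[1..6], body so far='n0xix3'
Chunk 3: stream[16..17]='3' size=0x3=3, data at stream[19..22]='hzx' -> body[6..9], body so far='n0xix3hzx'
Chunk 4: stream[24..25]='0' size=0 (terminator). Final body='n0xix3hzx' (9 bytes)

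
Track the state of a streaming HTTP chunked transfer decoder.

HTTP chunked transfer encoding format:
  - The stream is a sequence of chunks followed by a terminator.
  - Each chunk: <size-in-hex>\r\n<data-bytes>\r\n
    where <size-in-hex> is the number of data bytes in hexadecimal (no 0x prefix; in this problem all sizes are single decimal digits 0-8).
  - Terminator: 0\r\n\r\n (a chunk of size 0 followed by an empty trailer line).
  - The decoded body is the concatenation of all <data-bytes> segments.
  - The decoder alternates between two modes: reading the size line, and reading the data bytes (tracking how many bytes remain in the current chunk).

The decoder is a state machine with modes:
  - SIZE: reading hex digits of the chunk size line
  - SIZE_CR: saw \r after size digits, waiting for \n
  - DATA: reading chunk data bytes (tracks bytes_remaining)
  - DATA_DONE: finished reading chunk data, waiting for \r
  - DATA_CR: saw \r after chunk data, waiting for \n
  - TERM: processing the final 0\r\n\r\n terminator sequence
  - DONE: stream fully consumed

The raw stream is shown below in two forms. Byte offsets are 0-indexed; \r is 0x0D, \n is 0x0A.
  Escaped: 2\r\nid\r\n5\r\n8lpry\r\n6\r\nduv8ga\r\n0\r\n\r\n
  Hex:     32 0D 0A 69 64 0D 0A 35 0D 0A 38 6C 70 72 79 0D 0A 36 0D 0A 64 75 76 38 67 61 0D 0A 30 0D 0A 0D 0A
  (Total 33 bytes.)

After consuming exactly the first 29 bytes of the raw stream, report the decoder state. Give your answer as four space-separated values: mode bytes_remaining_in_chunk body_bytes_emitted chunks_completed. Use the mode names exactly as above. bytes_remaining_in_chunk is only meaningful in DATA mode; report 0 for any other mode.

Byte 0 = '2': mode=SIZE remaining=0 emitted=0 chunks_done=0
Byte 1 = 0x0D: mode=SIZE_CR remaining=0 emitted=0 chunks_done=0
Byte 2 = 0x0A: mode=DATA remaining=2 emitted=0 chunks_done=0
Byte 3 = 'i': mode=DATA remaining=1 emitted=1 chunks_done=0
Byte 4 = 'd': mode=DATA_DONE remaining=0 emitted=2 chunks_done=0
Byte 5 = 0x0D: mode=DATA_CR remaining=0 emitted=2 chunks_done=0
Byte 6 = 0x0A: mode=SIZE remaining=0 emitted=2 chunks_done=1
Byte 7 = '5': mode=SIZE remaining=0 emitted=2 chunks_done=1
Byte 8 = 0x0D: mode=SIZE_CR remaining=0 emitted=2 chunks_done=1
Byte 9 = 0x0A: mode=DATA remaining=5 emitted=2 chunks_done=1
Byte 10 = '8': mode=DATA remaining=4 emitted=3 chunks_done=1
Byte 11 = 'l': mode=DATA remaining=3 emitted=4 chunks_done=1
Byte 12 = 'p': mode=DATA remaining=2 emitted=5 chunks_done=1
Byte 13 = 'r': mode=DATA remaining=1 emitted=6 chunks_done=1
Byte 14 = 'y': mode=DATA_DONE remaining=0 emitted=7 chunks_done=1
Byte 15 = 0x0D: mode=DATA_CR remaining=0 emitted=7 chunks_done=1
Byte 16 = 0x0A: mode=SIZE remaining=0 emitted=7 chunks_done=2
Byte 17 = '6': mode=SIZE remaining=0 emitted=7 chunks_done=2
Byte 18 = 0x0D: mode=SIZE_CR remaining=0 emitted=7 chunks_done=2
Byte 19 = 0x0A: mode=DATA remaining=6 emitted=7 chunks_done=2
Byte 20 = 'd': mode=DATA remaining=5 emitted=8 chunks_done=2
Byte 21 = 'u': mode=DATA remaining=4 emitted=9 chunks_done=2
Byte 22 = 'v': mode=DATA remaining=3 emitted=10 chunks_done=2
Byte 23 = '8': mode=DATA remaining=2 emitted=11 chunks_done=2
Byte 24 = 'g': mode=DATA remaining=1 emitted=12 chunks_done=2
Byte 25 = 'a': mode=DATA_DONE remaining=0 emitted=13 chunks_done=2
Byte 26 = 0x0D: mode=DATA_CR remaining=0 emitted=13 chunks_done=2
Byte 27 = 0x0A: mode=SIZE remaining=0 emitted=13 chunks_done=3
Byte 28 = '0': mode=SIZE remaining=0 emitted=13 chunks_done=3

Answer: SIZE 0 13 3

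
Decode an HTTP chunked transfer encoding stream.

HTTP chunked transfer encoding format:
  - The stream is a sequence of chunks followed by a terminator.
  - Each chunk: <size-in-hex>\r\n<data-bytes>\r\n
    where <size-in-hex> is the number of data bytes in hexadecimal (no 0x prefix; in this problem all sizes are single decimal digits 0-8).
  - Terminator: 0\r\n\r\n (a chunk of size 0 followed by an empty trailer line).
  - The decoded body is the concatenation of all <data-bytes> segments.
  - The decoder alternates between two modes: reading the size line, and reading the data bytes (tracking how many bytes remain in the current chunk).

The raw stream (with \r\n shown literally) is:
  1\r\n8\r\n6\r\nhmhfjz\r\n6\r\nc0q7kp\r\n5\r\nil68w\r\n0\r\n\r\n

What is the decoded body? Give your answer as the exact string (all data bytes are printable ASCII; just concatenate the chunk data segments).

Answer: 8hmhfjzc0q7kpil68w

Derivation:
Chunk 1: stream[0..1]='1' size=0x1=1, data at stream[3..4]='8' -> body[0..1], body so far='8'
Chunk 2: stream[6..7]='6' size=0x6=6, data at stream[9..15]='hmhfjz' -> body[1..7], body so far='8hmhfjz'
Chunk 3: stream[17..18]='6' size=0x6=6, data at stream[20..26]='c0q7kp' -> body[7..13], body so far='8hmhfjzc0q7kp'
Chunk 4: stream[28..29]='5' size=0x5=5, data at stream[31..36]='il68w' -> body[13..18], body so far='8hmhfjzc0q7kpil68w'
Chunk 5: stream[38..39]='0' size=0 (terminator). Final body='8hmhfjzc0q7kpil68w' (18 bytes)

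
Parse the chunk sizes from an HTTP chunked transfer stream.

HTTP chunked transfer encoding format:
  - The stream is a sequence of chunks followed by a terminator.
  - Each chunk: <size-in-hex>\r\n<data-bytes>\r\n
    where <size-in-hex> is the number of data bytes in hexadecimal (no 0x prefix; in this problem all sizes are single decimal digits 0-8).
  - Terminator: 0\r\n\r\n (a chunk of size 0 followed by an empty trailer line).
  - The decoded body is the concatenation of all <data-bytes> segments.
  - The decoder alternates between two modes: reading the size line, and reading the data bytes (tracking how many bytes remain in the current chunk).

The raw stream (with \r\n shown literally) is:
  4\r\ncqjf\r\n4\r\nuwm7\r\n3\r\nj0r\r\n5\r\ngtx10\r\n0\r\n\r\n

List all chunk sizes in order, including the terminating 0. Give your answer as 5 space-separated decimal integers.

Chunk 1: stream[0..1]='4' size=0x4=4, data at stream[3..7]='cqjf' -> body[0..4], body so far='cqjf'
Chunk 2: stream[9..10]='4' size=0x4=4, data at stream[12..16]='uwm7' -> body[4..8], body so far='cqjfuwm7'
Chunk 3: stream[18..19]='3' size=0x3=3, data at stream[21..24]='j0r' -> body[8..11], body so far='cqjfuwm7j0r'
Chunk 4: stream[26..27]='5' size=0x5=5, data at stream[29..34]='gtx10' -> body[11..16], body so far='cqjfuwm7j0rgtx10'
Chunk 5: stream[36..37]='0' size=0 (terminator). Final body='cqjfuwm7j0rgtx10' (16 bytes)

Answer: 4 4 3 5 0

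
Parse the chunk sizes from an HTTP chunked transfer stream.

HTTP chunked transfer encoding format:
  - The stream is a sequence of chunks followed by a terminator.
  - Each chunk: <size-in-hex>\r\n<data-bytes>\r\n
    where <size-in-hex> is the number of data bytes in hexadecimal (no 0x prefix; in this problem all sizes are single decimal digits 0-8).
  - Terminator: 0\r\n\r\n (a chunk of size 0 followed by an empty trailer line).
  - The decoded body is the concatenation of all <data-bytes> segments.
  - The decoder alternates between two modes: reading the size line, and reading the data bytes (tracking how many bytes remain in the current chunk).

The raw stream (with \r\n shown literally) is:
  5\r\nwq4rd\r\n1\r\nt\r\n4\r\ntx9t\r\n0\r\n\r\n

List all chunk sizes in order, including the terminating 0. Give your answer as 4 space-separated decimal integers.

Answer: 5 1 4 0

Derivation:
Chunk 1: stream[0..1]='5' size=0x5=5, data at stream[3..8]='wq4rd' -> body[0..5], body so far='wq4rd'
Chunk 2: stream[10..11]='1' size=0x1=1, data at stream[13..14]='t' -> body[5..6], body so far='wq4rdt'
Chunk 3: stream[16..17]='4' size=0x4=4, data at stream[19..23]='tx9t' -> body[6..10], body so far='wq4rdttx9t'
Chunk 4: stream[25..26]='0' size=0 (terminator). Final body='wq4rdttx9t' (10 bytes)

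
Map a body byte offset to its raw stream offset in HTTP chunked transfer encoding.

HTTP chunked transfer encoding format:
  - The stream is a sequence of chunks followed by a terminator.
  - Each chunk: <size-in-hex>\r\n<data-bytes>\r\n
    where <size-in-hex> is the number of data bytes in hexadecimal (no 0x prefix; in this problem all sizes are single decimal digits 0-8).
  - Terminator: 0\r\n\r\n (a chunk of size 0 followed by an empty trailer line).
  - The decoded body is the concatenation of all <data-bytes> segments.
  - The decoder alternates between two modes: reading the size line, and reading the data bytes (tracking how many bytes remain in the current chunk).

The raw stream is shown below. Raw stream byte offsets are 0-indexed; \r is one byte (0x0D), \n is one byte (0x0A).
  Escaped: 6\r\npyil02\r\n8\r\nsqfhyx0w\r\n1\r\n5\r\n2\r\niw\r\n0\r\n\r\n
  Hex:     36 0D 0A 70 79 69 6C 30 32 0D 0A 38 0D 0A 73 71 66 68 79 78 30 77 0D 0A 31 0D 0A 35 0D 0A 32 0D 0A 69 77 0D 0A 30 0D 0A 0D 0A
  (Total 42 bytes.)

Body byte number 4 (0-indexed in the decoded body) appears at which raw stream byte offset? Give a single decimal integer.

Chunk 1: stream[0..1]='6' size=0x6=6, data at stream[3..9]='pyil02' -> body[0..6], body so far='pyil02'
Chunk 2: stream[11..12]='8' size=0x8=8, data at stream[14..22]='sqfhyx0w' -> body[6..14], body so far='pyil02sqfhyx0w'
Chunk 3: stream[24..25]='1' size=0x1=1, data at stream[27..28]='5' -> body[14..15], body so far='pyil02sqfhyx0w5'
Chunk 4: stream[30..31]='2' size=0x2=2, data at stream[33..35]='iw' -> body[15..17], body so far='pyil02sqfhyx0w5iw'
Chunk 5: stream[37..38]='0' size=0 (terminator). Final body='pyil02sqfhyx0w5iw' (17 bytes)
Body byte 4 at stream offset 7

Answer: 7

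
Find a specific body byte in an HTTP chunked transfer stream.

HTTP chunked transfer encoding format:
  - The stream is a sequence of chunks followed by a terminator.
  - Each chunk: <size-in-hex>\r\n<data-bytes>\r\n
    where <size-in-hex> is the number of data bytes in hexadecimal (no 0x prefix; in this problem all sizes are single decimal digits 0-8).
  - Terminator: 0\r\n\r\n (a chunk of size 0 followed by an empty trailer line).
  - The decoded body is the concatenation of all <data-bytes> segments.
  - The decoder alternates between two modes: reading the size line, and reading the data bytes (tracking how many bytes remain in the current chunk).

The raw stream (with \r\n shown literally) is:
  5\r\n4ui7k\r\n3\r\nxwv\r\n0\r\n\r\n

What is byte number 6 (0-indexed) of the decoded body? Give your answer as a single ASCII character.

Answer: w

Derivation:
Chunk 1: stream[0..1]='5' size=0x5=5, data at stream[3..8]='4ui7k' -> body[0..5], body so far='4ui7k'
Chunk 2: stream[10..11]='3' size=0x3=3, data at stream[13..16]='xwv' -> body[5..8], body so far='4ui7kxwv'
Chunk 3: stream[18..19]='0' size=0 (terminator). Final body='4ui7kxwv' (8 bytes)
Body byte 6 = 'w'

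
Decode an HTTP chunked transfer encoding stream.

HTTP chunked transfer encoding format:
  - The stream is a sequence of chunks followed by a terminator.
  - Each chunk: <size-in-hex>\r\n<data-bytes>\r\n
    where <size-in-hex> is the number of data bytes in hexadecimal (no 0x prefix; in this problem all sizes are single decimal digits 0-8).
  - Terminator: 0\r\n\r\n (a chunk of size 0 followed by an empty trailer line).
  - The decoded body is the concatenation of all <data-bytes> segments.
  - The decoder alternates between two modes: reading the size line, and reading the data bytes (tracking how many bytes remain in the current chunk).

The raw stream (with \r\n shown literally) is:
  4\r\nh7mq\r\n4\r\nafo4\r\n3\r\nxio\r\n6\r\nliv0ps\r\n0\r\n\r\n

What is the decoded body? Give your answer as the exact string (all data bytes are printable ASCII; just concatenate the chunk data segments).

Answer: h7mqafo4xioliv0ps

Derivation:
Chunk 1: stream[0..1]='4' size=0x4=4, data at stream[3..7]='h7mq' -> body[0..4], body so far='h7mq'
Chunk 2: stream[9..10]='4' size=0x4=4, data at stream[12..16]='afo4' -> body[4..8], body so far='h7mqafo4'
Chunk 3: stream[18..19]='3' size=0x3=3, data at stream[21..24]='xio' -> body[8..11], body so far='h7mqafo4xio'
Chunk 4: stream[26..27]='6' size=0x6=6, data at stream[29..35]='liv0ps' -> body[11..17], body so far='h7mqafo4xioliv0ps'
Chunk 5: stream[37..38]='0' size=0 (terminator). Final body='h7mqafo4xioliv0ps' (17 bytes)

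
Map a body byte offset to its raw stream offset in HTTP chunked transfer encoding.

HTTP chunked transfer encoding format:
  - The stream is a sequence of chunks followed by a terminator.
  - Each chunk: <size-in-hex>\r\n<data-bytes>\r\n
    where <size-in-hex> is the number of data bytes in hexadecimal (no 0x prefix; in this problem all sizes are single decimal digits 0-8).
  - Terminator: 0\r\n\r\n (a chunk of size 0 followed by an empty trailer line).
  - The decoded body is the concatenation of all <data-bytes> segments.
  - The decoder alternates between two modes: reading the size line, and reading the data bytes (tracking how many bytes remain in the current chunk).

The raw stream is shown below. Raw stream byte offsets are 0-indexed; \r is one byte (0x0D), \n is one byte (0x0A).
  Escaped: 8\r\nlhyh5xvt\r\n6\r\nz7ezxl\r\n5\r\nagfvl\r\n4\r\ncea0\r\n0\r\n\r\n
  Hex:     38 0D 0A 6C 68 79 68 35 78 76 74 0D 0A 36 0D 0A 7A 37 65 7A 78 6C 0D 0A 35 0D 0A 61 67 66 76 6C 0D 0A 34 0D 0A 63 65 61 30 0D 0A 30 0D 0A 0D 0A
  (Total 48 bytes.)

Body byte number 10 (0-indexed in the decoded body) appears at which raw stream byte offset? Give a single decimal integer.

Chunk 1: stream[0..1]='8' size=0x8=8, data at stream[3..11]='lhyh5xvt' -> body[0..8], body so far='lhyh5xvt'
Chunk 2: stream[13..14]='6' size=0x6=6, data at stream[16..22]='z7ezxl' -> body[8..14], body so far='lhyh5xvtz7ezxl'
Chunk 3: stream[24..25]='5' size=0x5=5, data at stream[27..32]='agfvl' -> body[14..19], body so far='lhyh5xvtz7ezxlagfvl'
Chunk 4: stream[34..35]='4' size=0x4=4, data at stream[37..41]='cea0' -> body[19..23], body so far='lhyh5xvtz7ezxlagfvlcea0'
Chunk 5: stream[43..44]='0' size=0 (terminator). Final body='lhyh5xvtz7ezxlagfvlcea0' (23 bytes)
Body byte 10 at stream offset 18

Answer: 18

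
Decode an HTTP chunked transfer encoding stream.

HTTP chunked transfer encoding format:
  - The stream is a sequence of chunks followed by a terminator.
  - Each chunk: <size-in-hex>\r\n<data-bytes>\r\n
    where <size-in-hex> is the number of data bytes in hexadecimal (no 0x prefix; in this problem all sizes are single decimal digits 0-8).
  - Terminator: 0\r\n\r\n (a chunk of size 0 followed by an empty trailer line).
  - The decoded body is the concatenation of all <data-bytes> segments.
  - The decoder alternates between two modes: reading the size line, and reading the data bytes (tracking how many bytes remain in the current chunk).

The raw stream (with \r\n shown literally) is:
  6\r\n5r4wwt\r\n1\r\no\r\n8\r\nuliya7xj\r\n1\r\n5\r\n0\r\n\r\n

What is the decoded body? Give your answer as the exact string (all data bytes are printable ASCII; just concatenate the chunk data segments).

Chunk 1: stream[0..1]='6' size=0x6=6, data at stream[3..9]='5r4wwt' -> body[0..6], body so far='5r4wwt'
Chunk 2: stream[11..12]='1' size=0x1=1, data at stream[14..15]='o' -> body[6..7], body so far='5r4wwto'
Chunk 3: stream[17..18]='8' size=0x8=8, data at stream[20..28]='uliya7xj' -> body[7..15], body so far='5r4wwtouliya7xj'
Chunk 4: stream[30..31]='1' size=0x1=1, data at stream[33..34]='5' -> body[15..16], body so far='5r4wwtouliya7xj5'
Chunk 5: stream[36..37]='0' size=0 (terminator). Final body='5r4wwtouliya7xj5' (16 bytes)

Answer: 5r4wwtouliya7xj5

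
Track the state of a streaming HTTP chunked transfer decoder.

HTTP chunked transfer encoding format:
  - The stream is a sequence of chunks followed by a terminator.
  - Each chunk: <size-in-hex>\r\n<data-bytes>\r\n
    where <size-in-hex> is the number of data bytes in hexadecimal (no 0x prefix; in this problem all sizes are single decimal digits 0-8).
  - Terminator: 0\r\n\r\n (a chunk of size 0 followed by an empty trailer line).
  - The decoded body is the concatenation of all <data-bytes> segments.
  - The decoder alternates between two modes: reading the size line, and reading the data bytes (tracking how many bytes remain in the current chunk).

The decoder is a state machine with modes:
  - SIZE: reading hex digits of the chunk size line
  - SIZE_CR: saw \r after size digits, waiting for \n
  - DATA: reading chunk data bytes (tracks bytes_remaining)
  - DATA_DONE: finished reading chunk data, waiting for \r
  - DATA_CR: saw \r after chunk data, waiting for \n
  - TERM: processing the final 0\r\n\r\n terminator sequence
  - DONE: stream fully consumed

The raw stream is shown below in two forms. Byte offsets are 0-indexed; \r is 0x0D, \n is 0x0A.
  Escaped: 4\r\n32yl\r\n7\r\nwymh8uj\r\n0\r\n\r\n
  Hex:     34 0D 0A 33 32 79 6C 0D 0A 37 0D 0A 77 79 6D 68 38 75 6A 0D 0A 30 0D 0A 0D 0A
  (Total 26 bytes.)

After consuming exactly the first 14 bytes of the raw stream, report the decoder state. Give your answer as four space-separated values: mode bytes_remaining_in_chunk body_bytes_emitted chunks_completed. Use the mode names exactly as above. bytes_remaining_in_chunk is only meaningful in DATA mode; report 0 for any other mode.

Answer: DATA 5 6 1

Derivation:
Byte 0 = '4': mode=SIZE remaining=0 emitted=0 chunks_done=0
Byte 1 = 0x0D: mode=SIZE_CR remaining=0 emitted=0 chunks_done=0
Byte 2 = 0x0A: mode=DATA remaining=4 emitted=0 chunks_done=0
Byte 3 = '3': mode=DATA remaining=3 emitted=1 chunks_done=0
Byte 4 = '2': mode=DATA remaining=2 emitted=2 chunks_done=0
Byte 5 = 'y': mode=DATA remaining=1 emitted=3 chunks_done=0
Byte 6 = 'l': mode=DATA_DONE remaining=0 emitted=4 chunks_done=0
Byte 7 = 0x0D: mode=DATA_CR remaining=0 emitted=4 chunks_done=0
Byte 8 = 0x0A: mode=SIZE remaining=0 emitted=4 chunks_done=1
Byte 9 = '7': mode=SIZE remaining=0 emitted=4 chunks_done=1
Byte 10 = 0x0D: mode=SIZE_CR remaining=0 emitted=4 chunks_done=1
Byte 11 = 0x0A: mode=DATA remaining=7 emitted=4 chunks_done=1
Byte 12 = 'w': mode=DATA remaining=6 emitted=5 chunks_done=1
Byte 13 = 'y': mode=DATA remaining=5 emitted=6 chunks_done=1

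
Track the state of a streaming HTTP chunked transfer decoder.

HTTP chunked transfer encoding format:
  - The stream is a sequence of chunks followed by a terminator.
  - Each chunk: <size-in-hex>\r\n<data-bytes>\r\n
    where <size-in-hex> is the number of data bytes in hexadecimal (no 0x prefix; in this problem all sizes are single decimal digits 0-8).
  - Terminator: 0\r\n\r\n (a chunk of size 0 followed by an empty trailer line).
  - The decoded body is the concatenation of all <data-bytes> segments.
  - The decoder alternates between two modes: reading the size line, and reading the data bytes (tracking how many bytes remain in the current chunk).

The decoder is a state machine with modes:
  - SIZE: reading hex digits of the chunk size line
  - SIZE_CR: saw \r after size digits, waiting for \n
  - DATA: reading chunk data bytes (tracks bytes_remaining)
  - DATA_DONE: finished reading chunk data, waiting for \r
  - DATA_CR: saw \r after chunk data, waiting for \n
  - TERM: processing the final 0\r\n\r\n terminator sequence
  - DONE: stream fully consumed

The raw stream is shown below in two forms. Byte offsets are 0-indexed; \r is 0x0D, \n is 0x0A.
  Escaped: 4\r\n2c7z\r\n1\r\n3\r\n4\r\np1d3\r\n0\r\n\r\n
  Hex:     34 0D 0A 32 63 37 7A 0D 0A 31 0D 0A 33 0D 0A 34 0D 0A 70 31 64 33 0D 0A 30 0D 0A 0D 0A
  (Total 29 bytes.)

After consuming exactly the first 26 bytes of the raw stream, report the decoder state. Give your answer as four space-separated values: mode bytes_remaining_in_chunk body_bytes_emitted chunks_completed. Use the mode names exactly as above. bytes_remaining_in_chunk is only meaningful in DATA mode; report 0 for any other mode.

Answer: SIZE_CR 0 9 3

Derivation:
Byte 0 = '4': mode=SIZE remaining=0 emitted=0 chunks_done=0
Byte 1 = 0x0D: mode=SIZE_CR remaining=0 emitted=0 chunks_done=0
Byte 2 = 0x0A: mode=DATA remaining=4 emitted=0 chunks_done=0
Byte 3 = '2': mode=DATA remaining=3 emitted=1 chunks_done=0
Byte 4 = 'c': mode=DATA remaining=2 emitted=2 chunks_done=0
Byte 5 = '7': mode=DATA remaining=1 emitted=3 chunks_done=0
Byte 6 = 'z': mode=DATA_DONE remaining=0 emitted=4 chunks_done=0
Byte 7 = 0x0D: mode=DATA_CR remaining=0 emitted=4 chunks_done=0
Byte 8 = 0x0A: mode=SIZE remaining=0 emitted=4 chunks_done=1
Byte 9 = '1': mode=SIZE remaining=0 emitted=4 chunks_done=1
Byte 10 = 0x0D: mode=SIZE_CR remaining=0 emitted=4 chunks_done=1
Byte 11 = 0x0A: mode=DATA remaining=1 emitted=4 chunks_done=1
Byte 12 = '3': mode=DATA_DONE remaining=0 emitted=5 chunks_done=1
Byte 13 = 0x0D: mode=DATA_CR remaining=0 emitted=5 chunks_done=1
Byte 14 = 0x0A: mode=SIZE remaining=0 emitted=5 chunks_done=2
Byte 15 = '4': mode=SIZE remaining=0 emitted=5 chunks_done=2
Byte 16 = 0x0D: mode=SIZE_CR remaining=0 emitted=5 chunks_done=2
Byte 17 = 0x0A: mode=DATA remaining=4 emitted=5 chunks_done=2
Byte 18 = 'p': mode=DATA remaining=3 emitted=6 chunks_done=2
Byte 19 = '1': mode=DATA remaining=2 emitted=7 chunks_done=2
Byte 20 = 'd': mode=DATA remaining=1 emitted=8 chunks_done=2
Byte 21 = '3': mode=DATA_DONE remaining=0 emitted=9 chunks_done=2
Byte 22 = 0x0D: mode=DATA_CR remaining=0 emitted=9 chunks_done=2
Byte 23 = 0x0A: mode=SIZE remaining=0 emitted=9 chunks_done=3
Byte 24 = '0': mode=SIZE remaining=0 emitted=9 chunks_done=3
Byte 25 = 0x0D: mode=SIZE_CR remaining=0 emitted=9 chunks_done=3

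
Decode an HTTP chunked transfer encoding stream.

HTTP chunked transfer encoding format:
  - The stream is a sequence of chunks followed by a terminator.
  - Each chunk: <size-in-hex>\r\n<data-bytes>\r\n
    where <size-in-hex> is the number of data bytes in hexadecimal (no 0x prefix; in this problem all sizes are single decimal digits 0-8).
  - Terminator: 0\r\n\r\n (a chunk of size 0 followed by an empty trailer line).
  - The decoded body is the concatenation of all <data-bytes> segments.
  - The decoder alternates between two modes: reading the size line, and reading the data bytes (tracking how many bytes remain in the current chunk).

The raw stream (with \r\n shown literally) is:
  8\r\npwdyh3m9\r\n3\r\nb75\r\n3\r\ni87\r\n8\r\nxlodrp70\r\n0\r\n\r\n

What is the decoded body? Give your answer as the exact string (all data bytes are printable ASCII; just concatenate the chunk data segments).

Answer: pwdyh3m9b75i87xlodrp70

Derivation:
Chunk 1: stream[0..1]='8' size=0x8=8, data at stream[3..11]='pwdyh3m9' -> body[0..8], body so far='pwdyh3m9'
Chunk 2: stream[13..14]='3' size=0x3=3, data at stream[16..19]='b75' -> body[8..11], body so far='pwdyh3m9b75'
Chunk 3: stream[21..22]='3' size=0x3=3, data at stream[24..27]='i87' -> body[11..14], body so far='pwdyh3m9b75i87'
Chunk 4: stream[29..30]='8' size=0x8=8, data at stream[32..40]='xlodrp70' -> body[14..22], body so far='pwdyh3m9b75i87xlodrp70'
Chunk 5: stream[42..43]='0' size=0 (terminator). Final body='pwdyh3m9b75i87xlodrp70' (22 bytes)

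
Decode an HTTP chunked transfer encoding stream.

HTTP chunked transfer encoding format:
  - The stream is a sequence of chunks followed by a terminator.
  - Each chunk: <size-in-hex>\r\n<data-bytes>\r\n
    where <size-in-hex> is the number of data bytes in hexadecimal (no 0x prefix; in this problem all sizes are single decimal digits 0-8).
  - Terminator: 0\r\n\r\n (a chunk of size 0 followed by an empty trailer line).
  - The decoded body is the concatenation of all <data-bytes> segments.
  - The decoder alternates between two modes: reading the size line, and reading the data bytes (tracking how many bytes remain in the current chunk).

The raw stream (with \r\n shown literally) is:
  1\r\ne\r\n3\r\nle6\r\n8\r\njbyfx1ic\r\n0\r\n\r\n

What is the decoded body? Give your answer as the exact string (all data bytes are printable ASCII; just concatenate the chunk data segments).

Answer: ele6jbyfx1ic

Derivation:
Chunk 1: stream[0..1]='1' size=0x1=1, data at stream[3..4]='e' -> body[0..1], body so far='e'
Chunk 2: stream[6..7]='3' size=0x3=3, data at stream[9..12]='le6' -> body[1..4], body so far='ele6'
Chunk 3: stream[14..15]='8' size=0x8=8, data at stream[17..25]='jbyfx1ic' -> body[4..12], body so far='ele6jbyfx1ic'
Chunk 4: stream[27..28]='0' size=0 (terminator). Final body='ele6jbyfx1ic' (12 bytes)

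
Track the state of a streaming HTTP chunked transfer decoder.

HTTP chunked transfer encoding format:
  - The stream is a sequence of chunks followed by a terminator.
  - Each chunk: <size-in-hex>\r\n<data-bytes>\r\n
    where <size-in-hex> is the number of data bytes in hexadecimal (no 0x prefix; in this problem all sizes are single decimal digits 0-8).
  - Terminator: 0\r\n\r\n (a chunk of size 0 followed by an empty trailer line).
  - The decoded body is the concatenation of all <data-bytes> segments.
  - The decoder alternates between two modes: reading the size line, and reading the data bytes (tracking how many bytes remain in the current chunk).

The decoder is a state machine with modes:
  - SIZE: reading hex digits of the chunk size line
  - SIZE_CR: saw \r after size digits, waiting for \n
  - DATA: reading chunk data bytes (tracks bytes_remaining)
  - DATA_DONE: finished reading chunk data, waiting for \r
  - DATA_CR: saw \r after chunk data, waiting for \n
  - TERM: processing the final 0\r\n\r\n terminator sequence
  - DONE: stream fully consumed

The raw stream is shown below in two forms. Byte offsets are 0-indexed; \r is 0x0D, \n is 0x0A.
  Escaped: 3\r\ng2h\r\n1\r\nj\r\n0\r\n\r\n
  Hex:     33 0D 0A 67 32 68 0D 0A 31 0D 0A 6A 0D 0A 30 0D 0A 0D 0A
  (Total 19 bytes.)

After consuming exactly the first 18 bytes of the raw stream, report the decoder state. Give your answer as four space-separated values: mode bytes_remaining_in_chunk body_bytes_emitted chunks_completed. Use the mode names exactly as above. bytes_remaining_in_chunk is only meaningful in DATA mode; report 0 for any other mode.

Byte 0 = '3': mode=SIZE remaining=0 emitted=0 chunks_done=0
Byte 1 = 0x0D: mode=SIZE_CR remaining=0 emitted=0 chunks_done=0
Byte 2 = 0x0A: mode=DATA remaining=3 emitted=0 chunks_done=0
Byte 3 = 'g': mode=DATA remaining=2 emitted=1 chunks_done=0
Byte 4 = '2': mode=DATA remaining=1 emitted=2 chunks_done=0
Byte 5 = 'h': mode=DATA_DONE remaining=0 emitted=3 chunks_done=0
Byte 6 = 0x0D: mode=DATA_CR remaining=0 emitted=3 chunks_done=0
Byte 7 = 0x0A: mode=SIZE remaining=0 emitted=3 chunks_done=1
Byte 8 = '1': mode=SIZE remaining=0 emitted=3 chunks_done=1
Byte 9 = 0x0D: mode=SIZE_CR remaining=0 emitted=3 chunks_done=1
Byte 10 = 0x0A: mode=DATA remaining=1 emitted=3 chunks_done=1
Byte 11 = 'j': mode=DATA_DONE remaining=0 emitted=4 chunks_done=1
Byte 12 = 0x0D: mode=DATA_CR remaining=0 emitted=4 chunks_done=1
Byte 13 = 0x0A: mode=SIZE remaining=0 emitted=4 chunks_done=2
Byte 14 = '0': mode=SIZE remaining=0 emitted=4 chunks_done=2
Byte 15 = 0x0D: mode=SIZE_CR remaining=0 emitted=4 chunks_done=2
Byte 16 = 0x0A: mode=TERM remaining=0 emitted=4 chunks_done=2
Byte 17 = 0x0D: mode=TERM remaining=0 emitted=4 chunks_done=2

Answer: TERM 0 4 2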